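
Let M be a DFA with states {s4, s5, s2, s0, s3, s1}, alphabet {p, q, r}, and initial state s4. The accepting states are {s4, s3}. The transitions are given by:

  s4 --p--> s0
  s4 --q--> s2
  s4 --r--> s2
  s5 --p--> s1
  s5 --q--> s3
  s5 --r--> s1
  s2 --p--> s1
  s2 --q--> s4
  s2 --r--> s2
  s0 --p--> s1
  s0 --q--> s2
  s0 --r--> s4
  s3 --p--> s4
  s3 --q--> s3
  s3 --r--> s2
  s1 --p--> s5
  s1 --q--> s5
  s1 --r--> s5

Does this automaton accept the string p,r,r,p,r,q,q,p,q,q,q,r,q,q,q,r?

Trace: s4 -p-> s0 -r-> s4 -r-> s2 -p-> s1 -r-> s5 -q-> s3 -q-> s3 -p-> s4 -q-> s2 -q-> s4 -q-> s2 -r-> s2 -q-> s4 -q-> s2 -q-> s4 -r-> s2
End state s2 is not accepting.

No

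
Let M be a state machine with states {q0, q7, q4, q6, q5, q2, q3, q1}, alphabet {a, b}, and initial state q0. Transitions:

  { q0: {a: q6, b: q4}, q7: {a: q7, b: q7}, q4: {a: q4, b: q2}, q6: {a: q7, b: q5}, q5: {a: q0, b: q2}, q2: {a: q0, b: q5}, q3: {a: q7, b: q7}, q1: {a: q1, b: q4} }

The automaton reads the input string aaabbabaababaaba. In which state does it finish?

q7

Trace: q0 -a-> q6 -a-> q7 -a-> q7 -b-> q7 -b-> q7 -a-> q7 -b-> q7 -a-> q7 -a-> q7 -b-> q7 -a-> q7 -b-> q7 -a-> q7 -a-> q7 -b-> q7 -a-> q7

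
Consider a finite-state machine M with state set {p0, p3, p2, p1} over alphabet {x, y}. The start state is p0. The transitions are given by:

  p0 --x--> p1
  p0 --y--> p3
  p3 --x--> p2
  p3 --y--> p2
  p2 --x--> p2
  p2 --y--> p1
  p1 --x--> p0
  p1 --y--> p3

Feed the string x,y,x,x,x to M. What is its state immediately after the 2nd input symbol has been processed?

p3

Trace: p0 -x-> p1 -y-> p3
After 2 symbols: p3.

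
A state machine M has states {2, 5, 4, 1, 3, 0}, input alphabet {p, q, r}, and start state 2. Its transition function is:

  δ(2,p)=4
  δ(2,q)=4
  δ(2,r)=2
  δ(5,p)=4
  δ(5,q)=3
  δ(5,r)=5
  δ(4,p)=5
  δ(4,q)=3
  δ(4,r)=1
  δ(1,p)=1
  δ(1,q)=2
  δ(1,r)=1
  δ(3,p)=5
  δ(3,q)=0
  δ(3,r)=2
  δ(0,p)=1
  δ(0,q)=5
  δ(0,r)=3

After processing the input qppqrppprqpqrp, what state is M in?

4

start at 2
read 'q': 2 → 4
read 'p': 4 → 5
read 'p': 5 → 4
read 'q': 4 → 3
read 'r': 3 → 2
read 'p': 2 → 4
read 'p': 4 → 5
read 'p': 5 → 4
read 'r': 4 → 1
read 'q': 1 → 2
read 'p': 2 → 4
read 'q': 4 → 3
read 'r': 3 → 2
read 'p': 2 → 4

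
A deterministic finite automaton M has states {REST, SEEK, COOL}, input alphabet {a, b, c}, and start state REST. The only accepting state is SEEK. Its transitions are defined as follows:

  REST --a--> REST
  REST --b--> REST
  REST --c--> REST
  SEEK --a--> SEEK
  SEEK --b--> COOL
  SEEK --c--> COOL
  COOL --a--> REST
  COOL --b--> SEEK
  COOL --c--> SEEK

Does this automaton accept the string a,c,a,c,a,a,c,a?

No

REST → REST → REST → REST → REST → REST → REST → REST → REST
End state REST is not accepting.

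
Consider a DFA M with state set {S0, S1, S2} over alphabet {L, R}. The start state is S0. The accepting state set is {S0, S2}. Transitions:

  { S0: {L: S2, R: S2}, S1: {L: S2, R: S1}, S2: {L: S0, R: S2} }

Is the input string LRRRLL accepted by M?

S0 → S2 → S2 → S2 → S2 → S0 → S2
End state S2 is accepting.

Yes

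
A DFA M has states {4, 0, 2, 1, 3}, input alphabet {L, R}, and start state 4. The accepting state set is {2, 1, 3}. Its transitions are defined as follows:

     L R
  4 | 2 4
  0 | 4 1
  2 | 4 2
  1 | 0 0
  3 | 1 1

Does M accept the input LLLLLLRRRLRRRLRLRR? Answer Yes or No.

4 → 2 → 4 → 2 → 4 → 2 → 4 → 4 → 4 → 4 → 2 → 2 → 2 → 2 → 4 → 4 → 2 → 2 → 2
End state 2 is accepting.

Yes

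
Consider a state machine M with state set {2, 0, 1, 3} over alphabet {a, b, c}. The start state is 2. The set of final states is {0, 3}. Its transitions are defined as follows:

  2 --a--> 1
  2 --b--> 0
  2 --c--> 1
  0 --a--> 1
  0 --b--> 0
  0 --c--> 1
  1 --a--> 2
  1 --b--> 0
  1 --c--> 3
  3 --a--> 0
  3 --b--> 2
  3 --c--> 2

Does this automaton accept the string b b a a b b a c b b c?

start at 2
read 'b': 2 → 0
read 'b': 0 → 0
read 'a': 0 → 1
read 'a': 1 → 2
read 'b': 2 → 0
read 'b': 0 → 0
read 'a': 0 → 1
read 'c': 1 → 3
read 'b': 3 → 2
read 'b': 2 → 0
read 'c': 0 → 1
End state 1 is not accepting.

No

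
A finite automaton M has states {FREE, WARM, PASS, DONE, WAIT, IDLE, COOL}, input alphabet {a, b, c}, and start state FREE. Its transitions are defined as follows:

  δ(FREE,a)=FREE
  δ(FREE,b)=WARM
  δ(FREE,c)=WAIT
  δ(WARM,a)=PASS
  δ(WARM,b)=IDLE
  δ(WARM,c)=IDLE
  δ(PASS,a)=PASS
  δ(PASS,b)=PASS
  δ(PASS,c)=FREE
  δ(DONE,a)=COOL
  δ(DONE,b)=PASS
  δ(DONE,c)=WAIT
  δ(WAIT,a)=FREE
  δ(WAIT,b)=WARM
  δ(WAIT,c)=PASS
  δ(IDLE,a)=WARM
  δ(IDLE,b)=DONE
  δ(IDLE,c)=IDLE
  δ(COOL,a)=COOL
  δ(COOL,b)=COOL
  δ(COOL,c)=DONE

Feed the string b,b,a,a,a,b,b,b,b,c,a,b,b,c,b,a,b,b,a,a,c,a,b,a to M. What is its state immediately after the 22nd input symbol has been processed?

COOL

FREE → WARM → IDLE → WARM → PASS → PASS → PASS → PASS → PASS → PASS → FREE → FREE → WARM → IDLE → IDLE → DONE → COOL → COOL → COOL → COOL → COOL → DONE → COOL
After 22 symbols: COOL.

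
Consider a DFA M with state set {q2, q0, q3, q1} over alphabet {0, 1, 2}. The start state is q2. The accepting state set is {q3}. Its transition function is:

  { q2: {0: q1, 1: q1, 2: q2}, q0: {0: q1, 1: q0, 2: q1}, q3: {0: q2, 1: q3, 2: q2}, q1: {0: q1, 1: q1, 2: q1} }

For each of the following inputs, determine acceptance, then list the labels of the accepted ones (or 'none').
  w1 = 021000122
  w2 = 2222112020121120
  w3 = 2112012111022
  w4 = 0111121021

w1: q2 → q1 → q1 → q1 → q1 → q1 → q1 → q1 → q1 → q1  → end q1, rejected
w2: q2 → q2 → q2 → q2 → q2 → q1 → q1 → q1 → q1 → q1 → q1 → q1 → q1 → q1 → q1 → q1 → q1  → end q1, rejected
w3: q2 → q2 → q1 → q1 → q1 → q1 → q1 → q1 → q1 → q1 → q1 → q1 → q1 → q1  → end q1, rejected
w4: q2 → q1 → q1 → q1 → q1 → q1 → q1 → q1 → q1 → q1 → q1  → end q1, rejected

none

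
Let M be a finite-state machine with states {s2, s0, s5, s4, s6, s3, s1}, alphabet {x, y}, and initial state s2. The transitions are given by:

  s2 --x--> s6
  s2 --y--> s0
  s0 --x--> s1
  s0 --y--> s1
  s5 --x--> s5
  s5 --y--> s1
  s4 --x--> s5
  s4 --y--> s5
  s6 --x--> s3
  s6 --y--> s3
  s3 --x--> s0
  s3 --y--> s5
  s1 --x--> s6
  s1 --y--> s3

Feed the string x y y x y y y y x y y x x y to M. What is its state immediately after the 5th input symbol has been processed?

start at s2
read 'x': s2 → s6
read 'y': s6 → s3
read 'y': s3 → s5
read 'x': s5 → s5
read 'y': s5 → s1
After 5 symbols: s1.

s1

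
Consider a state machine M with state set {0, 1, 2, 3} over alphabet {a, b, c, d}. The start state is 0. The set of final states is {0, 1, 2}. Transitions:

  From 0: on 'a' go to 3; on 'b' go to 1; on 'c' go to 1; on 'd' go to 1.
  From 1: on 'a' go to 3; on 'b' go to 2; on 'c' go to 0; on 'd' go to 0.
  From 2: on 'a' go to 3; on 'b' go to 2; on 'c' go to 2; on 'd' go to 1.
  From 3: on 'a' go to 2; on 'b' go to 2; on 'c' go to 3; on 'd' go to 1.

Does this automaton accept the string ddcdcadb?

start at 0
read 'd': 0 → 1
read 'd': 1 → 0
read 'c': 0 → 1
read 'd': 1 → 0
read 'c': 0 → 1
read 'a': 1 → 3
read 'd': 3 → 1
read 'b': 1 → 2
End state 2 is accepting.

Yes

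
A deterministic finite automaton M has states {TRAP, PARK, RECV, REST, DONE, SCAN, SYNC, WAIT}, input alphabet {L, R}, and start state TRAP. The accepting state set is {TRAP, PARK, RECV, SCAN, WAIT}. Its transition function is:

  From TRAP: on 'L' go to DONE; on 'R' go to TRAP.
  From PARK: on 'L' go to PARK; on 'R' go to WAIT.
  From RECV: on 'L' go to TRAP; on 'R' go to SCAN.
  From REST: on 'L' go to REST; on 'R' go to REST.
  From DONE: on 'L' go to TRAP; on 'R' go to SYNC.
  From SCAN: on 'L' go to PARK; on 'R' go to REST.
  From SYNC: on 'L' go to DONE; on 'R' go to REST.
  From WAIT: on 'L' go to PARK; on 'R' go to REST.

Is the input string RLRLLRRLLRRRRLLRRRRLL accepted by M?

start at TRAP
read 'R': TRAP → TRAP
read 'L': TRAP → DONE
read 'R': DONE → SYNC
read 'L': SYNC → DONE
read 'L': DONE → TRAP
read 'R': TRAP → TRAP
read 'R': TRAP → TRAP
read 'L': TRAP → DONE
read 'L': DONE → TRAP
read 'R': TRAP → TRAP
read 'R': TRAP → TRAP
read 'R': TRAP → TRAP
read 'R': TRAP → TRAP
read 'L': TRAP → DONE
read 'L': DONE → TRAP
read 'R': TRAP → TRAP
read 'R': TRAP → TRAP
read 'R': TRAP → TRAP
read 'R': TRAP → TRAP
read 'L': TRAP → DONE
read 'L': DONE → TRAP
End state TRAP is accepting.

Yes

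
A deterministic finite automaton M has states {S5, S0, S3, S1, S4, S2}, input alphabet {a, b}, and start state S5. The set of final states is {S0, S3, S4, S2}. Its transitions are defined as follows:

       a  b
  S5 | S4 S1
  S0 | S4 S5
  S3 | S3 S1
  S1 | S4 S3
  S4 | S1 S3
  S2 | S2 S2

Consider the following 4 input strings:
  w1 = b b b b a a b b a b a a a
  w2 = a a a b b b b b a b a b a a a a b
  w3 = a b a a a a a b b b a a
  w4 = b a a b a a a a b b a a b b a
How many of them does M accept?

w1: Trace: S5 -b-> S1 -b-> S3 -b-> S1 -b-> S3 -a-> S3 -a-> S3 -b-> S1 -b-> S3 -a-> S3 -b-> S1 -a-> S4 -a-> S1 -a-> S4  → end S4, accepted
w2: Trace: S5 -a-> S4 -a-> S1 -a-> S4 -b-> S3 -b-> S1 -b-> S3 -b-> S1 -b-> S3 -a-> S3 -b-> S1 -a-> S4 -b-> S3 -a-> S3 -a-> S3 -a-> S3 -a-> S3 -b-> S1  → end S1, rejected
w3: Trace: S5 -a-> S4 -b-> S3 -a-> S3 -a-> S3 -a-> S3 -a-> S3 -a-> S3 -b-> S1 -b-> S3 -b-> S1 -a-> S4 -a-> S1  → end S1, rejected
w4: Trace: S5 -b-> S1 -a-> S4 -a-> S1 -b-> S3 -a-> S3 -a-> S3 -a-> S3 -a-> S3 -b-> S1 -b-> S3 -a-> S3 -a-> S3 -b-> S1 -b-> S3 -a-> S3  → end S3, accepted

2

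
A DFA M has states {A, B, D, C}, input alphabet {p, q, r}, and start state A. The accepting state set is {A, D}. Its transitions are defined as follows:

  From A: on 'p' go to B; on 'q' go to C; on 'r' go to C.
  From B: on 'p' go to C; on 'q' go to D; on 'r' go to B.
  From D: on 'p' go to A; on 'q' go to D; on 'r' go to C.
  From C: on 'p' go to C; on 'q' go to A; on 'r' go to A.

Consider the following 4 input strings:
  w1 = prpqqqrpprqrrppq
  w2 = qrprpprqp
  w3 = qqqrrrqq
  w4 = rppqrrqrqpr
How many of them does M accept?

3

w1:
  start at A
  read 'p': A → B
  read 'r': B → B
  read 'p': B → C
  read 'q': C → A
  read 'q': A → C
  read 'q': C → A
  read 'r': A → C
  read 'p': C → C
  read 'p': C → C
  read 'r': C → A
  read 'q': A → C
  read 'r': C → A
  read 'r': A → C
  read 'p': C → C
  read 'p': C → C
  read 'q': C → A
  end A, accepted
w2:
  start at A
  read 'q': A → C
  read 'r': C → A
  read 'p': A → B
  read 'r': B → B
  read 'p': B → C
  read 'p': C → C
  read 'r': C → A
  read 'q': A → C
  read 'p': C → C
  end C, rejected
w3:
  start at A
  read 'q': A → C
  read 'q': C → A
  read 'q': A → C
  read 'r': C → A
  read 'r': A → C
  read 'r': C → A
  read 'q': A → C
  read 'q': C → A
  end A, accepted
w4:
  start at A
  read 'r': A → C
  read 'p': C → C
  read 'p': C → C
  read 'q': C → A
  read 'r': A → C
  read 'r': C → A
  read 'q': A → C
  read 'r': C → A
  read 'q': A → C
  read 'p': C → C
  read 'r': C → A
  end A, accepted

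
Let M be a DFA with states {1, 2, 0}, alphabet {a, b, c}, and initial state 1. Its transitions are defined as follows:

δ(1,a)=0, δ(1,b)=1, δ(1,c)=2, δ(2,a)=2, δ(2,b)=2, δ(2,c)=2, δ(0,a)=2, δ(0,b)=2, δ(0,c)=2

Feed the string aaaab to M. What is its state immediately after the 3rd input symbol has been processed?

2

1 → 0 → 2 → 2
After 3 symbols: 2.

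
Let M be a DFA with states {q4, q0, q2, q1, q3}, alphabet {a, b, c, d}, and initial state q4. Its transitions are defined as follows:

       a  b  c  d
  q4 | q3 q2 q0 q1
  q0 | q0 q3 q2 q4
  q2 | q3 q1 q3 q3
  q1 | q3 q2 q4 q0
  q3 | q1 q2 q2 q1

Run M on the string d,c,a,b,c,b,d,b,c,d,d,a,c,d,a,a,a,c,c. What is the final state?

q4 → q1 → q4 → q3 → q2 → q3 → q2 → q3 → q2 → q3 → q1 → q0 → q0 → q2 → q3 → q1 → q3 → q1 → q4 → q0

q0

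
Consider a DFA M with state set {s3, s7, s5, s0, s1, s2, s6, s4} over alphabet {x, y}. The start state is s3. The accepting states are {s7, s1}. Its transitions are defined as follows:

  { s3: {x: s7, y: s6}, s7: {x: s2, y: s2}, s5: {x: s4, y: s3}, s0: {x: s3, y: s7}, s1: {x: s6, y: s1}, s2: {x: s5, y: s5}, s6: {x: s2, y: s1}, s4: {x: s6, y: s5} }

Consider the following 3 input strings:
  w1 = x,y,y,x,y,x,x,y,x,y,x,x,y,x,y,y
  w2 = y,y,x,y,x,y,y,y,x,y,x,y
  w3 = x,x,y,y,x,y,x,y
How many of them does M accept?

1

w1:
  start at s3
  read 'x': s3 → s7
  read 'y': s7 → s2
  read 'y': s2 → s5
  read 'x': s5 → s4
  read 'y': s4 → s5
  read 'x': s5 → s4
  read 'x': s4 → s6
  read 'y': s6 → s1
  read 'x': s1 → s6
  read 'y': s6 → s1
  read 'x': s1 → s6
  read 'x': s6 → s2
  read 'y': s2 → s5
  read 'x': s5 → s4
  read 'y': s4 → s5
  read 'y': s5 → s3
  end s3, rejected
w2:
  start at s3
  read 'y': s3 → s6
  read 'y': s6 → s1
  read 'x': s1 → s6
  read 'y': s6 → s1
  read 'x': s1 → s6
  read 'y': s6 → s1
  read 'y': s1 → s1
  read 'y': s1 → s1
  read 'x': s1 → s6
  read 'y': s6 → s1
  read 'x': s1 → s6
  read 'y': s6 → s1
  end s1, accepted
w3:
  start at s3
  read 'x': s3 → s7
  read 'x': s7 → s2
  read 'y': s2 → s5
  read 'y': s5 → s3
  read 'x': s3 → s7
  read 'y': s7 → s2
  read 'x': s2 → s5
  read 'y': s5 → s3
  end s3, rejected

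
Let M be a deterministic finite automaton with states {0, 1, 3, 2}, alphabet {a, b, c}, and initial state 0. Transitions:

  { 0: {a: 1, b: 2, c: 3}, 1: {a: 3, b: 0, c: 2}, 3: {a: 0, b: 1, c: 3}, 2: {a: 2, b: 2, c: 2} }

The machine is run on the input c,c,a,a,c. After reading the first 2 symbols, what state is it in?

0 → 3 → 3
After 2 symbols: 3.

3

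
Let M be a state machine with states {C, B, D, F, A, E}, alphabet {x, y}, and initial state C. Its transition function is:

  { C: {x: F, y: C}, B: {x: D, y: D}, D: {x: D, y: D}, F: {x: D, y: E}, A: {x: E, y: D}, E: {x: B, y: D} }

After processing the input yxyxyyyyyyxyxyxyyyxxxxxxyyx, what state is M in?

D

Trace: C -y-> C -x-> F -y-> E -x-> B -y-> D -y-> D -y-> D -y-> D -y-> D -y-> D -x-> D -y-> D -x-> D -y-> D -x-> D -y-> D -y-> D -y-> D -x-> D -x-> D -x-> D -x-> D -x-> D -x-> D -y-> D -y-> D -x-> D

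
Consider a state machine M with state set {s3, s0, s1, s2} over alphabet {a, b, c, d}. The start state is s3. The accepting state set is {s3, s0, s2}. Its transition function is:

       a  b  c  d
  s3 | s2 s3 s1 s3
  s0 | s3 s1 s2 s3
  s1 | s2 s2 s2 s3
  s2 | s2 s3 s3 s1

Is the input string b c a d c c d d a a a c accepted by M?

Trace: s3 -b-> s3 -c-> s1 -a-> s2 -d-> s1 -c-> s2 -c-> s3 -d-> s3 -d-> s3 -a-> s2 -a-> s2 -a-> s2 -c-> s3
End state s3 is accepting.

Yes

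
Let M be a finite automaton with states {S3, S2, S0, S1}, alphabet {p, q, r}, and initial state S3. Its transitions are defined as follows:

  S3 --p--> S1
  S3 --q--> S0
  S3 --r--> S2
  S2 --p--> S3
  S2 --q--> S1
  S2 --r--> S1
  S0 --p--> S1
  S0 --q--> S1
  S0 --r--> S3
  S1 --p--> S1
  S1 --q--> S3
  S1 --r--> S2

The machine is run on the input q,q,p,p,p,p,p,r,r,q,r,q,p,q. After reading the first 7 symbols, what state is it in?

S1

Trace: S3 -q-> S0 -q-> S1 -p-> S1 -p-> S1 -p-> S1 -p-> S1 -p-> S1
After 7 symbols: S1.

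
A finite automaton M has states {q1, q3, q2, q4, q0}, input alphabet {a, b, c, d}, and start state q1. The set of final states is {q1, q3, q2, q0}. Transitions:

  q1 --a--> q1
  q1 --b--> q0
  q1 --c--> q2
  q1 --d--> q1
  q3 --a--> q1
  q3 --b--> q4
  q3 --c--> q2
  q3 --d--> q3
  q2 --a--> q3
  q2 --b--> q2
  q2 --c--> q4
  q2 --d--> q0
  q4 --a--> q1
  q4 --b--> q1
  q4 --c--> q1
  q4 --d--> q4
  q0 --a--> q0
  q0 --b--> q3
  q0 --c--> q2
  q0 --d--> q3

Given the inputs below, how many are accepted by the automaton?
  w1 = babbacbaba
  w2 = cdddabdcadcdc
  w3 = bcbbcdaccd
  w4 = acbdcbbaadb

3

w1: Trace: q1 -b-> q0 -a-> q0 -b-> q3 -b-> q4 -a-> q1 -c-> q2 -b-> q2 -a-> q3 -b-> q4 -a-> q1  → end q1, accepted
w2: Trace: q1 -c-> q2 -d-> q0 -d-> q3 -d-> q3 -a-> q1 -b-> q0 -d-> q3 -c-> q2 -a-> q3 -d-> q3 -c-> q2 -d-> q0 -c-> q2  → end q2, accepted
w3: Trace: q1 -b-> q0 -c-> q2 -b-> q2 -b-> q2 -c-> q4 -d-> q4 -a-> q1 -c-> q2 -c-> q4 -d-> q4  → end q4, rejected
w4: Trace: q1 -a-> q1 -c-> q2 -b-> q2 -d-> q0 -c-> q2 -b-> q2 -b-> q2 -a-> q3 -a-> q1 -d-> q1 -b-> q0  → end q0, accepted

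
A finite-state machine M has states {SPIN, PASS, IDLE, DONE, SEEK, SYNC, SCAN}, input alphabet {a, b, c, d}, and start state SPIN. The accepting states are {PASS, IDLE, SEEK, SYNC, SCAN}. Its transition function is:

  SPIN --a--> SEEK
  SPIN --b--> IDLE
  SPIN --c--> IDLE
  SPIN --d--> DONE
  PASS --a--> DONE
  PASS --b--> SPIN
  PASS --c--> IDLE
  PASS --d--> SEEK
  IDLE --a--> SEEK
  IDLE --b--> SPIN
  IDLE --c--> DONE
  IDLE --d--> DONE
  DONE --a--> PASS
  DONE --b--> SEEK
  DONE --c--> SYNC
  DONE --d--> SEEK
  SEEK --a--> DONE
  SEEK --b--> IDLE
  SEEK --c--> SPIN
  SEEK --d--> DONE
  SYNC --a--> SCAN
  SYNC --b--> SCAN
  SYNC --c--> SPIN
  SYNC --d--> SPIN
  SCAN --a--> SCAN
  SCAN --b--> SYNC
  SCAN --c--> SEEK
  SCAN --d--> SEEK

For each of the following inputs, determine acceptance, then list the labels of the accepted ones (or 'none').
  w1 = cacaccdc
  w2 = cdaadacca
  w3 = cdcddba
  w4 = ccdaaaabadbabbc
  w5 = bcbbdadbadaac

w1: Trace: SPIN -c-> IDLE -a-> SEEK -c-> SPIN -a-> SEEK -c-> SPIN -c-> IDLE -d-> DONE -c-> SYNC  → end SYNC, accepted
w2: Trace: SPIN -c-> IDLE -d-> DONE -a-> PASS -a-> DONE -d-> SEEK -a-> DONE -c-> SYNC -c-> SPIN -a-> SEEK  → end SEEK, accepted
w3: Trace: SPIN -c-> IDLE -d-> DONE -c-> SYNC -d-> SPIN -d-> DONE -b-> SEEK -a-> DONE  → end DONE, rejected
w4: Trace: SPIN -c-> IDLE -c-> DONE -d-> SEEK -a-> DONE -a-> PASS -a-> DONE -a-> PASS -b-> SPIN -a-> SEEK -d-> DONE -b-> SEEK -a-> DONE -b-> SEEK -b-> IDLE -c-> DONE  → end DONE, rejected
w5: Trace: SPIN -b-> IDLE -c-> DONE -b-> SEEK -b-> IDLE -d-> DONE -a-> PASS -d-> SEEK -b-> IDLE -a-> SEEK -d-> DONE -a-> PASS -a-> DONE -c-> SYNC  → end SYNC, accepted

w1, w2, w5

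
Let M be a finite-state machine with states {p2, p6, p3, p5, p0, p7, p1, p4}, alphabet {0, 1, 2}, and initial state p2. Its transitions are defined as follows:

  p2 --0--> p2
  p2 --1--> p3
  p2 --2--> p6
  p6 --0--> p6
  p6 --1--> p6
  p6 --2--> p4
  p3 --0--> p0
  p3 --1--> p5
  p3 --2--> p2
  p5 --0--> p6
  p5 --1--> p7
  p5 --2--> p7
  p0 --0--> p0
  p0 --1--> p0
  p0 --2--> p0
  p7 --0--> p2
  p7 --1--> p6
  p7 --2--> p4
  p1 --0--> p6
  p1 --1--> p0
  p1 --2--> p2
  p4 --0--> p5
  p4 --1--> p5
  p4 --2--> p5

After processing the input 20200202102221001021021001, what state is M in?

start at p2
read '2': p2 → p6
read '0': p6 → p6
read '2': p6 → p4
read '0': p4 → p5
read '0': p5 → p6
read '2': p6 → p4
read '0': p4 → p5
read '2': p5 → p7
read '1': p7 → p6
read '0': p6 → p6
read '2': p6 → p4
read '2': p4 → p5
read '2': p5 → p7
read '1': p7 → p6
read '0': p6 → p6
read '0': p6 → p6
read '1': p6 → p6
read '0': p6 → p6
read '2': p6 → p4
read '1': p4 → p5
read '0': p5 → p6
read '2': p6 → p4
read '1': p4 → p5
read '0': p5 → p6
read '0': p6 → p6
read '1': p6 → p6

p6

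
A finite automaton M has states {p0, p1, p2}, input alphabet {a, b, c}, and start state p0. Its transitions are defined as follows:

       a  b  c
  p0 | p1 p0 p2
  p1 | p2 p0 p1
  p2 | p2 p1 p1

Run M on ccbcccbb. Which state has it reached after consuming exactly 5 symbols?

p0 → p2 → p1 → p0 → p2 → p1
After 5 symbols: p1.

p1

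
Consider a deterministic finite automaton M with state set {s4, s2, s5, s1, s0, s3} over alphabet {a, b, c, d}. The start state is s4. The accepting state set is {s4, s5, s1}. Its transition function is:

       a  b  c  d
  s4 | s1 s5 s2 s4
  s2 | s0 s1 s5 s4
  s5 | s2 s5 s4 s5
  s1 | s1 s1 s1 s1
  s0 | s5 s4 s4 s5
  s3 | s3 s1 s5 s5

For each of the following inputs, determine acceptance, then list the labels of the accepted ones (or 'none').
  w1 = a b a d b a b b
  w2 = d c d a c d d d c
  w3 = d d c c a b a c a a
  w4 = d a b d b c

w1, w2, w3, w4

w1:
  start at s4
  read 'a': s4 → s1
  read 'b': s1 → s1
  read 'a': s1 → s1
  read 'd': s1 → s1
  read 'b': s1 → s1
  read 'a': s1 → s1
  read 'b': s1 → s1
  read 'b': s1 → s1
  end s1, accepted
w2:
  start at s4
  read 'd': s4 → s4
  read 'c': s4 → s2
  read 'd': s2 → s4
  read 'a': s4 → s1
  read 'c': s1 → s1
  read 'd': s1 → s1
  read 'd': s1 → s1
  read 'd': s1 → s1
  read 'c': s1 → s1
  end s1, accepted
w3:
  start at s4
  read 'd': s4 → s4
  read 'd': s4 → s4
  read 'c': s4 → s2
  read 'c': s2 → s5
  read 'a': s5 → s2
  read 'b': s2 → s1
  read 'a': s1 → s1
  read 'c': s1 → s1
  read 'a': s1 → s1
  read 'a': s1 → s1
  end s1, accepted
w4:
  start at s4
  read 'd': s4 → s4
  read 'a': s4 → s1
  read 'b': s1 → s1
  read 'd': s1 → s1
  read 'b': s1 → s1
  read 'c': s1 → s1
  end s1, accepted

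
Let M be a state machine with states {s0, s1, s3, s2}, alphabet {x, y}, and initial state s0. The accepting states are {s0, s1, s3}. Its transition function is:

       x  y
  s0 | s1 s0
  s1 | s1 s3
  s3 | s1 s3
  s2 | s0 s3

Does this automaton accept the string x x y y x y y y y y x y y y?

Yes

Trace: s0 -x-> s1 -x-> s1 -y-> s3 -y-> s3 -x-> s1 -y-> s3 -y-> s3 -y-> s3 -y-> s3 -y-> s3 -x-> s1 -y-> s3 -y-> s3 -y-> s3
End state s3 is accepting.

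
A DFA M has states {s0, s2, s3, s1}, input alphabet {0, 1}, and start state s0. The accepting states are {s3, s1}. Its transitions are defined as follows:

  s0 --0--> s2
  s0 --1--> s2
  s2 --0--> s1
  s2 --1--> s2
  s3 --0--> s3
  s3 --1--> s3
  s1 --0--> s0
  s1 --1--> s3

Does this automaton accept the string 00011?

Trace: s0 -0-> s2 -0-> s1 -0-> s0 -1-> s2 -1-> s2
End state s2 is not accepting.

No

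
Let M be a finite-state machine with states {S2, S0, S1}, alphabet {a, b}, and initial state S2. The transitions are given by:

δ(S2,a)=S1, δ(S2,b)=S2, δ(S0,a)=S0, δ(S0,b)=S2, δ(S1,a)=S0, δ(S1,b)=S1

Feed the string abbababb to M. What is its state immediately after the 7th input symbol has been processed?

S1

start at S2
read 'a': S2 → S1
read 'b': S1 → S1
read 'b': S1 → S1
read 'a': S1 → S0
read 'b': S0 → S2
read 'a': S2 → S1
read 'b': S1 → S1
After 7 symbols: S1.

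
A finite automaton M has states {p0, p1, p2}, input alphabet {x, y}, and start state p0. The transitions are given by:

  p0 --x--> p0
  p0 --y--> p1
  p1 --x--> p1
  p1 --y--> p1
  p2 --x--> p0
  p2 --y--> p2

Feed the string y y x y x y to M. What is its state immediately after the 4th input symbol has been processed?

start at p0
read 'y': p0 → p1
read 'y': p1 → p1
read 'x': p1 → p1
read 'y': p1 → p1
After 4 symbols: p1.

p1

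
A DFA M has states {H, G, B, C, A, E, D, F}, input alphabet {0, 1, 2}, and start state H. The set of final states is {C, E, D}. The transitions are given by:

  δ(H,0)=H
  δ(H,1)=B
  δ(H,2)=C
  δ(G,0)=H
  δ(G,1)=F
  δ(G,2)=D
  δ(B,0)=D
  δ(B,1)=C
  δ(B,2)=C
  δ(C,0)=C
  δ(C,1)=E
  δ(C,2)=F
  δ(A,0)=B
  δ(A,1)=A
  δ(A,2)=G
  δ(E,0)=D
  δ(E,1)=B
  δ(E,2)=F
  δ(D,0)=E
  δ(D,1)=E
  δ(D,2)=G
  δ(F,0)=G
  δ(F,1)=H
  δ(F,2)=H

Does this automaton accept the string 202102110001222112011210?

Yes

Trace: H -2-> C -0-> C -2-> F -1-> H -0-> H -2-> C -1-> E -1-> B -0-> D -0-> E -0-> D -1-> E -2-> F -2-> H -2-> C -1-> E -1-> B -2-> C -0-> C -1-> E -1-> B -2-> C -1-> E -0-> D
End state D is accepting.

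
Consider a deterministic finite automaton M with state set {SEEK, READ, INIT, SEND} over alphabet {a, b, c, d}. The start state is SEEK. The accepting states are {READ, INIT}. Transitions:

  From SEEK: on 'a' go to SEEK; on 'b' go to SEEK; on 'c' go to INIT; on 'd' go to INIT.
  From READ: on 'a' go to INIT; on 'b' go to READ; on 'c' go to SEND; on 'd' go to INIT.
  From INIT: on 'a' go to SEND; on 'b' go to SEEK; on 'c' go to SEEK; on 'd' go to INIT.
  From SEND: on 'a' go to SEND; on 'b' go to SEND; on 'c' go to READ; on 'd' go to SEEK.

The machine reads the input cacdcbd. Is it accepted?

Yes

start at SEEK
read 'c': SEEK → INIT
read 'a': INIT → SEND
read 'c': SEND → READ
read 'd': READ → INIT
read 'c': INIT → SEEK
read 'b': SEEK → SEEK
read 'd': SEEK → INIT
End state INIT is accepting.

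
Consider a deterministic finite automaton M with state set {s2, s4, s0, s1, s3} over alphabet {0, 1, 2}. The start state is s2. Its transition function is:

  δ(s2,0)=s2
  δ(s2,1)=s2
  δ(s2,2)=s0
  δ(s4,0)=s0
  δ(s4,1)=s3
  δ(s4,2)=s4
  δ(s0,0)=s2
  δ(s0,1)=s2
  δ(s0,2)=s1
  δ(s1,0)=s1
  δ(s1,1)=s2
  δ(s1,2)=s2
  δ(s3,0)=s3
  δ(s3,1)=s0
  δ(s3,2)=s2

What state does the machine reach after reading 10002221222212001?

s2

Trace: s2 -1-> s2 -0-> s2 -0-> s2 -0-> s2 -2-> s0 -2-> s1 -2-> s2 -1-> s2 -2-> s0 -2-> s1 -2-> s2 -2-> s0 -1-> s2 -2-> s0 -0-> s2 -0-> s2 -1-> s2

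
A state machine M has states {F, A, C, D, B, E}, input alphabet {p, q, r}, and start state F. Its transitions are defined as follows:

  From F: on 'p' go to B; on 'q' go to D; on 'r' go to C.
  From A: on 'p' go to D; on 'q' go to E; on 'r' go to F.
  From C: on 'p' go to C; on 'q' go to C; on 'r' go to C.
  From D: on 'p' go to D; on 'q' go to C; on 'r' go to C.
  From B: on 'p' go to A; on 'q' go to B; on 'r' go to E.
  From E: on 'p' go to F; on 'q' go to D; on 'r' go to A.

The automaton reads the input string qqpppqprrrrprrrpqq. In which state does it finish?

C

start at F
read 'q': F → D
read 'q': D → C
read 'p': C → C
read 'p': C → C
read 'p': C → C
read 'q': C → C
read 'p': C → C
read 'r': C → C
read 'r': C → C
read 'r': C → C
read 'r': C → C
read 'p': C → C
read 'r': C → C
read 'r': C → C
read 'r': C → C
read 'p': C → C
read 'q': C → C
read 'q': C → C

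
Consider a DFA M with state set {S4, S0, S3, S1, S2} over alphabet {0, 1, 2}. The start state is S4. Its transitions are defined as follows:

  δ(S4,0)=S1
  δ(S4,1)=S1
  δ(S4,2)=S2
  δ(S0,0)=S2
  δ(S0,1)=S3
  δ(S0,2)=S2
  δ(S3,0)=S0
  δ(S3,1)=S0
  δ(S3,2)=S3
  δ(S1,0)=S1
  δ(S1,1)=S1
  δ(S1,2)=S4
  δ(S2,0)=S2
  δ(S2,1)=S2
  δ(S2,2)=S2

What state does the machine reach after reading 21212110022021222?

Trace: S4 -2-> S2 -1-> S2 -2-> S2 -1-> S2 -2-> S2 -1-> S2 -1-> S2 -0-> S2 -0-> S2 -2-> S2 -2-> S2 -0-> S2 -2-> S2 -1-> S2 -2-> S2 -2-> S2 -2-> S2

S2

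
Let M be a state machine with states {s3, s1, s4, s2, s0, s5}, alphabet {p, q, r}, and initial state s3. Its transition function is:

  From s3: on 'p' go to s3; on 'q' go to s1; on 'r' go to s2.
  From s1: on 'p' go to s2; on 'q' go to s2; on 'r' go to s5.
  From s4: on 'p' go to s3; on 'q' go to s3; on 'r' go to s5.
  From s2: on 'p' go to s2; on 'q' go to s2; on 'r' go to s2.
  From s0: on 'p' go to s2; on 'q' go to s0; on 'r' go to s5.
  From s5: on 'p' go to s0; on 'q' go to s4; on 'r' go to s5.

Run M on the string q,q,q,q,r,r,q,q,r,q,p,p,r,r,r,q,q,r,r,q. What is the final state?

start at s3
read 'q': s3 → s1
read 'q': s1 → s2
read 'q': s2 → s2
read 'q': s2 → s2
read 'r': s2 → s2
read 'r': s2 → s2
read 'q': s2 → s2
read 'q': s2 → s2
read 'r': s2 → s2
read 'q': s2 → s2
read 'p': s2 → s2
read 'p': s2 → s2
read 'r': s2 → s2
read 'r': s2 → s2
read 'r': s2 → s2
read 'q': s2 → s2
read 'q': s2 → s2
read 'r': s2 → s2
read 'r': s2 → s2
read 'q': s2 → s2

s2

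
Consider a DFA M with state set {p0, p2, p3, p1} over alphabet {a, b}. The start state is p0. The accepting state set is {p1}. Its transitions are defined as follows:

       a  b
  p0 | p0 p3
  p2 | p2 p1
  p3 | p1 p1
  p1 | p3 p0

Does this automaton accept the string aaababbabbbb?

No

p0 → p0 → p0 → p0 → p3 → p1 → p0 → p3 → p1 → p0 → p3 → p1 → p0
End state p0 is not accepting.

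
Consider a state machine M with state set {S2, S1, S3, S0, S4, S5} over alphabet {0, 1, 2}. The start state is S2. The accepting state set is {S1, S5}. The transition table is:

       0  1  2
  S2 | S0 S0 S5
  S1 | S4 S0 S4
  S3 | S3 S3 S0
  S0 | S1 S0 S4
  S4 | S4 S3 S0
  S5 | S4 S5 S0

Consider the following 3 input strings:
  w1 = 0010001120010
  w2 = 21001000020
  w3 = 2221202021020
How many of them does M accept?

w1: Trace: S2 -0-> S0 -0-> S1 -1-> S0 -0-> S1 -0-> S4 -0-> S4 -1-> S3 -1-> S3 -2-> S0 -0-> S1 -0-> S4 -1-> S3 -0-> S3  → end S3, rejected
w2: Trace: S2 -2-> S5 -1-> S5 -0-> S4 -0-> S4 -1-> S3 -0-> S3 -0-> S3 -0-> S3 -0-> S3 -2-> S0 -0-> S1  → end S1, accepted
w3: Trace: S2 -2-> S5 -2-> S0 -2-> S4 -1-> S3 -2-> S0 -0-> S1 -2-> S4 -0-> S4 -2-> S0 -1-> S0 -0-> S1 -2-> S4 -0-> S4  → end S4, rejected

1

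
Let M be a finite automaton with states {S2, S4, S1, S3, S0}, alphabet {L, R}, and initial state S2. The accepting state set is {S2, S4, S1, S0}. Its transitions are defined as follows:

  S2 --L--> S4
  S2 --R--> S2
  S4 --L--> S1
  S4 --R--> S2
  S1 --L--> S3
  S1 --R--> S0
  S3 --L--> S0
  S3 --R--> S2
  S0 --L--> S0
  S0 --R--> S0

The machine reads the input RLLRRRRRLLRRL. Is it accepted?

Yes

S2 → S2 → S4 → S1 → S0 → S0 → S0 → S0 → S0 → S0 → S0 → S0 → S0 → S0
End state S0 is accepting.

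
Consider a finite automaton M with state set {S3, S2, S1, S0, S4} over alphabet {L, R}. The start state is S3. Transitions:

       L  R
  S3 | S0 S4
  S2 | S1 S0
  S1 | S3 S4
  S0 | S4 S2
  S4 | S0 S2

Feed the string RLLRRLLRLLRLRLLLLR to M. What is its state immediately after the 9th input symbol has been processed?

S1

S3 → S4 → S0 → S4 → S2 → S0 → S4 → S0 → S2 → S1
After 9 symbols: S1.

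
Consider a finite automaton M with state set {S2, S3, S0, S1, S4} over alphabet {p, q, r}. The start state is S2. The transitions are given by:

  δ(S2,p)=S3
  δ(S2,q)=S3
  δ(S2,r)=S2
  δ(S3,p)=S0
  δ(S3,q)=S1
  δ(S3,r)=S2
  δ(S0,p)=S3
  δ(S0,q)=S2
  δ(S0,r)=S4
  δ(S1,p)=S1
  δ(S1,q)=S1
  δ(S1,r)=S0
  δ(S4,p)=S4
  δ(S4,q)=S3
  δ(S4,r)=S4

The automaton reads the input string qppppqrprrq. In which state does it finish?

S2 → S3 → S0 → S3 → S0 → S3 → S1 → S0 → S3 → S2 → S2 → S3

S3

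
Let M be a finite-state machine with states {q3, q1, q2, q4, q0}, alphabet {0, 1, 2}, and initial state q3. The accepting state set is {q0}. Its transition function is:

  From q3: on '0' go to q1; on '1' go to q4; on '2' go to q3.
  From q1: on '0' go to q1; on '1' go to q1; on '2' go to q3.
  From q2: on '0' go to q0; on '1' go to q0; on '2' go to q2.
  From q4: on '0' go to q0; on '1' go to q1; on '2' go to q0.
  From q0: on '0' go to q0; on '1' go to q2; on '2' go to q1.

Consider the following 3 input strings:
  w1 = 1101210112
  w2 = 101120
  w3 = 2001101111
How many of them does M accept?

0

w1:
  start at q3
  read '1': q3 → q4
  read '1': q4 → q1
  read '0': q1 → q1
  read '1': q1 → q1
  read '2': q1 → q3
  read '1': q3 → q4
  read '0': q4 → q0
  read '1': q0 → q2
  read '1': q2 → q0
  read '2': q0 → q1
  end q1, rejected
w2:
  start at q3
  read '1': q3 → q4
  read '0': q4 → q0
  read '1': q0 → q2
  read '1': q2 → q0
  read '2': q0 → q1
  read '0': q1 → q1
  end q1, rejected
w3:
  start at q3
  read '2': q3 → q3
  read '0': q3 → q1
  read '0': q1 → q1
  read '1': q1 → q1
  read '1': q1 → q1
  read '0': q1 → q1
  read '1': q1 → q1
  read '1': q1 → q1
  read '1': q1 → q1
  read '1': q1 → q1
  end q1, rejected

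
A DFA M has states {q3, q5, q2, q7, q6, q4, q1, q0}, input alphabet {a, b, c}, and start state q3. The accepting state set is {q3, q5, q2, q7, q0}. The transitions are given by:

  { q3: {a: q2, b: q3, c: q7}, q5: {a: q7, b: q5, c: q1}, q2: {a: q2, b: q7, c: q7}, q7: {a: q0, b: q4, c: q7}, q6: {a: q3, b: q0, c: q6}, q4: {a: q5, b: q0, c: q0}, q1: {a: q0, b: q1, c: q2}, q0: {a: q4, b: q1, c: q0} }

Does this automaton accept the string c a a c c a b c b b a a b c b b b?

No

Trace: q3 -c-> q7 -a-> q0 -a-> q4 -c-> q0 -c-> q0 -a-> q4 -b-> q0 -c-> q0 -b-> q1 -b-> q1 -a-> q0 -a-> q4 -b-> q0 -c-> q0 -b-> q1 -b-> q1 -b-> q1
End state q1 is not accepting.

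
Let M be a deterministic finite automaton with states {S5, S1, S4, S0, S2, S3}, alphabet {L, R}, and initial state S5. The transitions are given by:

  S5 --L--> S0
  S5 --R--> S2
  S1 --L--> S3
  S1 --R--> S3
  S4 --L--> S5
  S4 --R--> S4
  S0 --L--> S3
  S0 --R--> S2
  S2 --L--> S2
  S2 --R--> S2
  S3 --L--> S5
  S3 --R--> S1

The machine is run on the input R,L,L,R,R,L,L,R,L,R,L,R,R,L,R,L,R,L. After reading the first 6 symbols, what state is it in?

S2

S5 → S2 → S2 → S2 → S2 → S2 → S2
After 6 symbols: S2.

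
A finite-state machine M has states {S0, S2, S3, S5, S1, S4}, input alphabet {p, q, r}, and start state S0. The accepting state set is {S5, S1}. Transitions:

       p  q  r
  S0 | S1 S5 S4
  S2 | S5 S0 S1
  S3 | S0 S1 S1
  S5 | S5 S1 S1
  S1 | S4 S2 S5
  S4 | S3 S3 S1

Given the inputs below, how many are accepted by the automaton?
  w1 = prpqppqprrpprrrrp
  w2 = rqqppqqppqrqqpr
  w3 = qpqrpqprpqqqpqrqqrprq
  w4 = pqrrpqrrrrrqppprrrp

w1: S0 → S1 → S5 → S5 → S1 → S4 → S3 → S1 → S4 → S1 → S5 → S5 → S5 → S1 → S5 → S1 → S5 → S5  → end S5, accepted
w2: S0 → S4 → S3 → S1 → S4 → S3 → S1 → S2 → S5 → S5 → S1 → S5 → S1 → S2 → S5 → S1  → end S1, accepted
w3: S0 → S5 → S5 → S1 → S5 → S5 → S1 → S4 → S1 → S4 → S3 → S1 → S2 → S5 → S1 → S5 → S1 → S2 → S1 → S4 → S1 → S2  → end S2, rejected
w4: S0 → S1 → S2 → S1 → S5 → S5 → S1 → S5 → S1 → S5 → S1 → S5 → S1 → S4 → S3 → S0 → S4 → S1 → S5 → S5  → end S5, accepted

3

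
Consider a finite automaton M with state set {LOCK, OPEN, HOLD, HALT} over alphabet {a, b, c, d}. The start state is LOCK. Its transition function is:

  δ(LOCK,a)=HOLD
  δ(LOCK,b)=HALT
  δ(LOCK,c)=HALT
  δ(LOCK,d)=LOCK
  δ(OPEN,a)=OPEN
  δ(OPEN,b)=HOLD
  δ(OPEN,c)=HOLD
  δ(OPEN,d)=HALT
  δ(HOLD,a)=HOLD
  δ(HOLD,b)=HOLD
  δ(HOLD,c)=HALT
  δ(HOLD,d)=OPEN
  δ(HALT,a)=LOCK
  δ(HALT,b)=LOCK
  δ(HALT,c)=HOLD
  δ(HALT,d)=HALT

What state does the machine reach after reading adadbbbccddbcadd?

Trace: LOCK -a-> HOLD -d-> OPEN -a-> OPEN -d-> HALT -b-> LOCK -b-> HALT -b-> LOCK -c-> HALT -c-> HOLD -d-> OPEN -d-> HALT -b-> LOCK -c-> HALT -a-> LOCK -d-> LOCK -d-> LOCK

LOCK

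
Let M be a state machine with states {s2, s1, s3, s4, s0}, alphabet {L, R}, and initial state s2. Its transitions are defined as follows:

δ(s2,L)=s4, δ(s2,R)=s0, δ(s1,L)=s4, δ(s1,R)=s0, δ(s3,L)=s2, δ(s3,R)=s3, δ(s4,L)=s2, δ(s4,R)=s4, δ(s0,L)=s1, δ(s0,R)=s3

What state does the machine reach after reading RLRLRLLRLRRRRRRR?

Trace: s2 -R-> s0 -L-> s1 -R-> s0 -L-> s1 -R-> s0 -L-> s1 -L-> s4 -R-> s4 -L-> s2 -R-> s0 -R-> s3 -R-> s3 -R-> s3 -R-> s3 -R-> s3 -R-> s3

s3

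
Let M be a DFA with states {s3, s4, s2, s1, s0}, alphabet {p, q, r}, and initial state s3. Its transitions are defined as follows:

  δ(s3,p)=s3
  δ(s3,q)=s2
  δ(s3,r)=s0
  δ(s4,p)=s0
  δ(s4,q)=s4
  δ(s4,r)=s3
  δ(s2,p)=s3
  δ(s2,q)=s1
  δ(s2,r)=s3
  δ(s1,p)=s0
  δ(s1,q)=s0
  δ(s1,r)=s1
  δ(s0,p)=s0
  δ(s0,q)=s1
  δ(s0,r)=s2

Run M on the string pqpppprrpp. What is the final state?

s3

s3 → s3 → s2 → s3 → s3 → s3 → s3 → s0 → s2 → s3 → s3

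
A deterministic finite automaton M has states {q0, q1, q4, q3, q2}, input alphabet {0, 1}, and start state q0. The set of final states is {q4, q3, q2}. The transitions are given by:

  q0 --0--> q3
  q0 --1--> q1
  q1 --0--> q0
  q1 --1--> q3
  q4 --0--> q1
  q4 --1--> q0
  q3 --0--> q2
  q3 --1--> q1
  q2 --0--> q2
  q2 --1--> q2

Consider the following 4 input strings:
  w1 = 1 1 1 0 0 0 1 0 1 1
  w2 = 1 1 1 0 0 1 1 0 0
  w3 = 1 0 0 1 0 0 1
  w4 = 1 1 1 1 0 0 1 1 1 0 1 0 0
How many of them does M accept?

3

w1: q0 → q1 → q3 → q1 → q0 → q3 → q2 → q2 → q2 → q2 → q2  → end q2, accepted
w2: q0 → q1 → q3 → q1 → q0 → q3 → q1 → q3 → q2 → q2  → end q2, accepted
w3: q0 → q1 → q0 → q3 → q1 → q0 → q3 → q1  → end q1, rejected
w4: q0 → q1 → q3 → q1 → q3 → q2 → q2 → q2 → q2 → q2 → q2 → q2 → q2 → q2  → end q2, accepted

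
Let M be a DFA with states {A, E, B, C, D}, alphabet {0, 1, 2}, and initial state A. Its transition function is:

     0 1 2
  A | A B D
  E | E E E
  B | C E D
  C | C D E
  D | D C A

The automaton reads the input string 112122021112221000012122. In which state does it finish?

E

start at A
read '1': A → B
read '1': B → E
read '2': E → E
read '1': E → E
read '2': E → E
read '2': E → E
read '0': E → E
read '2': E → E
read '1': E → E
read '1': E → E
read '1': E → E
read '2': E → E
read '2': E → E
read '2': E → E
read '1': E → E
read '0': E → E
read '0': E → E
read '0': E → E
read '0': E → E
read '1': E → E
read '2': E → E
read '1': E → E
read '2': E → E
read '2': E → E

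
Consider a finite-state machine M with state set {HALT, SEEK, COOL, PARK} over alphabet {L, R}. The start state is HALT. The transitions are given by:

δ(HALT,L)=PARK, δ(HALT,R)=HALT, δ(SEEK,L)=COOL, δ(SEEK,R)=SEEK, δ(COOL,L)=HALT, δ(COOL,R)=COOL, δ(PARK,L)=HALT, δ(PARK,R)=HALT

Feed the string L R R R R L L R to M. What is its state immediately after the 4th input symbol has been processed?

start at HALT
read 'L': HALT → PARK
read 'R': PARK → HALT
read 'R': HALT → HALT
read 'R': HALT → HALT
After 4 symbols: HALT.

HALT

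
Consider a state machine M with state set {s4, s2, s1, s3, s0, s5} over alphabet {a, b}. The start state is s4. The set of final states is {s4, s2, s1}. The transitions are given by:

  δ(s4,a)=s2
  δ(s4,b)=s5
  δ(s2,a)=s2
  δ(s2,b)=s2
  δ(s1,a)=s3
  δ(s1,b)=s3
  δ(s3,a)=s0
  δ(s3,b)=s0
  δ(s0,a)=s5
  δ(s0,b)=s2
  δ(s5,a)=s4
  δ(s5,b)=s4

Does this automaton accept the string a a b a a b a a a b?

s4 → s2 → s2 → s2 → s2 → s2 → s2 → s2 → s2 → s2 → s2
End state s2 is accepting.

Yes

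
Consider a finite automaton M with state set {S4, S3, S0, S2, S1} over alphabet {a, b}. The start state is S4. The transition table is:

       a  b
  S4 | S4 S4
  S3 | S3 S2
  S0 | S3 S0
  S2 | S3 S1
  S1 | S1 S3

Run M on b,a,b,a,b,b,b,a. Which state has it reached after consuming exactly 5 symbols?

S4

start at S4
read 'b': S4 → S4
read 'a': S4 → S4
read 'b': S4 → S4
read 'a': S4 → S4
read 'b': S4 → S4
After 5 symbols: S4.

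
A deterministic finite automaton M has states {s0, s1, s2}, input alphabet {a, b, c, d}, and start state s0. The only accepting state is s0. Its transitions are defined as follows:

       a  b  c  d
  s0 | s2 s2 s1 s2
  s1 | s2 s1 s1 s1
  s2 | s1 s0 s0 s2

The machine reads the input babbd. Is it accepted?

start at s0
read 'b': s0 → s2
read 'a': s2 → s1
read 'b': s1 → s1
read 'b': s1 → s1
read 'd': s1 → s1
End state s1 is not accepting.

No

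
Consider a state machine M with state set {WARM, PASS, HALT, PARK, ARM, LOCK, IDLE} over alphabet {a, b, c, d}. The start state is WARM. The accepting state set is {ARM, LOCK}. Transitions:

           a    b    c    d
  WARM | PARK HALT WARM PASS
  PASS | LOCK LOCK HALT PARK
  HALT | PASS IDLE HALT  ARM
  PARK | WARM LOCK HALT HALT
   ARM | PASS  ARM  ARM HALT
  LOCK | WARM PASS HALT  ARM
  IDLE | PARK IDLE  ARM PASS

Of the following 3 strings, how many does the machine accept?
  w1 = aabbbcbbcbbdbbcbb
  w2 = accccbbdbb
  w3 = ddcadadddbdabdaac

1

w1: Trace: WARM -a-> PARK -a-> WARM -b-> HALT -b-> IDLE -b-> IDLE -c-> ARM -b-> ARM -b-> ARM -c-> ARM -b-> ARM -b-> ARM -d-> HALT -b-> IDLE -b-> IDLE -c-> ARM -b-> ARM -b-> ARM  → end ARM, accepted
w2: Trace: WARM -a-> PARK -c-> HALT -c-> HALT -c-> HALT -c-> HALT -b-> IDLE -b-> IDLE -d-> PASS -b-> LOCK -b-> PASS  → end PASS, rejected
w3: Trace: WARM -d-> PASS -d-> PARK -c-> HALT -a-> PASS -d-> PARK -a-> WARM -d-> PASS -d-> PARK -d-> HALT -b-> IDLE -d-> PASS -a-> LOCK -b-> PASS -d-> PARK -a-> WARM -a-> PARK -c-> HALT  → end HALT, rejected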